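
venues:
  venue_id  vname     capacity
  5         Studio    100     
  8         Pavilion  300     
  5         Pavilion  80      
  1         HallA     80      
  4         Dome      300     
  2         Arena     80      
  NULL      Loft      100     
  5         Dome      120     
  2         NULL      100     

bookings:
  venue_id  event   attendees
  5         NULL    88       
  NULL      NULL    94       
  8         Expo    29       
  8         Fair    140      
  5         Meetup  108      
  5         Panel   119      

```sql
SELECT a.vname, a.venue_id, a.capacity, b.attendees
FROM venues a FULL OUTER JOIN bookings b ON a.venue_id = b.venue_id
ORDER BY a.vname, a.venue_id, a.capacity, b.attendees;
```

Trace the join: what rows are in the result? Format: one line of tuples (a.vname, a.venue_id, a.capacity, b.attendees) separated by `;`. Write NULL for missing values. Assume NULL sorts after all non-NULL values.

FULL OUTER JOIN keeps every row from both sides; unmatched rows get NULL for the other side's columns.
Matching on a.venue_id = b.venue_id. A NULL in a compared column never satisfies the condition.
- a[0] venue_id=5 → 3 match(es) in b → 3 row(s).
- a[1] venue_id=8 → 2 match(es) in b → 2 row(s).
- a[2] venue_id=5 → 3 match(es) in b → 3 row(s).
- a[3] venue_id=1 → no match; kept with NULLs on the b side.
- a[4] venue_id=4 → no match; kept with NULLs on the b side.
- a[5] venue_id=2 → no match; kept with NULLs on the b side.
- a[6] venue_id=NULL → no match; kept with NULLs on the b side.
- a[7] venue_id=5 → 3 match(es) in b → 3 row(s).
- a[8] venue_id=2 → no match; kept with NULLs on the b side.
- 1 row(s) from b found no a partner → padded with NULL.

(Arena, 2, 80, NULL); (Dome, 4, 300, NULL); (Dome, 5, 120, 88); (Dome, 5, 120, 108); (Dome, 5, 120, 119); (HallA, 1, 80, NULL); (Loft, NULL, 100, NULL); (Pavilion, 5, 80, 88); (Pavilion, 5, 80, 108); (Pavilion, 5, 80, 119); (Pavilion, 8, 300, 29); (Pavilion, 8, 300, 140); (Studio, 5, 100, 88); (Studio, 5, 100, 108); (Studio, 5, 100, 119); (NULL, 2, 100, NULL); (NULL, NULL, NULL, 94)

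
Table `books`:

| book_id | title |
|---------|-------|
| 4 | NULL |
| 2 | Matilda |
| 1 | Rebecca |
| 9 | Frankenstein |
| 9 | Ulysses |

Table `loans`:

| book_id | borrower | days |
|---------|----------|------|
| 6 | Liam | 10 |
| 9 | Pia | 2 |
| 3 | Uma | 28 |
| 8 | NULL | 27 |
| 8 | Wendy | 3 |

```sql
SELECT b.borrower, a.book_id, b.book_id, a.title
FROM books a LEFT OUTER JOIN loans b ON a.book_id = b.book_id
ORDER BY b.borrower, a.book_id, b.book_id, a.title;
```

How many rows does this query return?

5

LEFT JOIN keeps every row from `books`; unmatched rows get NULL for `loans`'s columns.
Matching on a.book_id = b.book_id.
- a row (book_id=4): no match → kept, b columns NULL.
- a row (book_id=2): no match → kept, b columns NULL.
- a row (book_id=1): no match → kept, b columns NULL.
- a row (book_id=9): matches 1 b row(s) → 1 output row(s).
- a row (book_id=9): matches 1 b row(s) → 1 output row(s).
Total: 2 matched + 3 padded = 5 rows.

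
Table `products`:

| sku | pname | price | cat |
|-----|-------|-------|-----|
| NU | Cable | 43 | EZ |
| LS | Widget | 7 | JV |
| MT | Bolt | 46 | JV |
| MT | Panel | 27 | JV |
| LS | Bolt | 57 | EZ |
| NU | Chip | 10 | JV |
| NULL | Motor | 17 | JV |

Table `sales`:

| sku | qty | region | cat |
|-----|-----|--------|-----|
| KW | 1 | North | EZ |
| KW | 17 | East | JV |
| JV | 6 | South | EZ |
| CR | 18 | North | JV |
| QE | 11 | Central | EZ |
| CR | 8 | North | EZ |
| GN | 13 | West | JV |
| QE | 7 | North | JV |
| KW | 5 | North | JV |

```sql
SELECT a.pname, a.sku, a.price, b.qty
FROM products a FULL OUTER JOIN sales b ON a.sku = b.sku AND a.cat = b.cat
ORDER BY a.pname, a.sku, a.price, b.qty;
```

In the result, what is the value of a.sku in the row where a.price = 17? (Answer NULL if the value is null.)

FULL OUTER JOIN keeps every row from both sides; unmatched rows get NULL for the other side's columns.
Matching on a.sku = b.sku AND a.cat = b.cat. A NULL in a compared column never satisfies the condition.
Matched pairs: 0; unmatched a rows kept: 7; unmatched b rows kept: 9.

NULL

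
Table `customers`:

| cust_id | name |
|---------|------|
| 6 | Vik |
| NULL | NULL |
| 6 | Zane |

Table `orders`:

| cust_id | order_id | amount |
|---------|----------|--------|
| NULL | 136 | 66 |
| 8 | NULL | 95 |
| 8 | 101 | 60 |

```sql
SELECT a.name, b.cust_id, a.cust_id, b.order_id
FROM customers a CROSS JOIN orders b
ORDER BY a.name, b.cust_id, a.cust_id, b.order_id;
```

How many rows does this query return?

9

CROSS JOIN pairs every row of `customers` with every row of `orders`: 3 × 3 = 9 rows.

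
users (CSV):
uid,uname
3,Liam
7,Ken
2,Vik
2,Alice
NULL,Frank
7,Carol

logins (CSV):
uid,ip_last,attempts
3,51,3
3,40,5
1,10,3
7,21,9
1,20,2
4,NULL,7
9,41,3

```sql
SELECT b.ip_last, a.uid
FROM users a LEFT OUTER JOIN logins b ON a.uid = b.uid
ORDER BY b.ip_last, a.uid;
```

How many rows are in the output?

7

LEFT JOIN keeps every row from `users`; unmatched rows get NULL for `logins`'s columns.
Matching on a.uid = b.uid. A NULL in a compared column never satisfies the condition.
- uid=3: 2 matching b row(s), so 2 row(s) emitted.
- uid=7: 1 matching b row(s), so 1 row(s) emitted.
- uid=2: no b row matches, row kept with b columns NULL.
- uid=2: no b row matches, row kept with b columns NULL.
- uid=NULL: no b row matches, row kept with b columns NULL.
- uid=7: 1 matching b row(s), so 1 row(s) emitted.
Total: 4 matched + 3 padded = 7 rows.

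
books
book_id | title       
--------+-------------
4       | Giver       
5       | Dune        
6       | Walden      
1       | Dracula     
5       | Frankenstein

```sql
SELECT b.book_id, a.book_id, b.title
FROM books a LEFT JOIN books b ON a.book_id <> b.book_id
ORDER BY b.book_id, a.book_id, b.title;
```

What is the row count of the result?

18

LEFT JOIN keeps every row from `books a`; unmatched rows get NULL for `books b`'s columns.
Matching on a.book_id <> b.book_id.
Matched pairs: 18; unmatched a rows kept: 0.
Total: 18 rows.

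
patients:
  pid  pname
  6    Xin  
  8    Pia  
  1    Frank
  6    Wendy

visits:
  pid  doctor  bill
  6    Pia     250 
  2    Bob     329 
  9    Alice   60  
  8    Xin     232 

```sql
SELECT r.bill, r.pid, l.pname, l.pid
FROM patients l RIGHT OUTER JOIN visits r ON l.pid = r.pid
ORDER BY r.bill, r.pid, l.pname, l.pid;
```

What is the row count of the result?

RIGHT JOIN keeps every row from `visits`; unmatched rows get NULL for `patients`'s columns.
Matching on l.pid = r.pid.
- l[0] pid=6 → 1 match(es) in r → 1 row(s).
- l[1] pid=8 → 1 match(es) in r → 1 row(s).
- l[2] pid=1 → no match.
- l[3] pid=6 → 1 match(es) in r → 1 row(s).
- plus 2 unmatched r row(s), each kept with NULL l columns.
Total: 3 matched + 2 padded = 5 rows.

5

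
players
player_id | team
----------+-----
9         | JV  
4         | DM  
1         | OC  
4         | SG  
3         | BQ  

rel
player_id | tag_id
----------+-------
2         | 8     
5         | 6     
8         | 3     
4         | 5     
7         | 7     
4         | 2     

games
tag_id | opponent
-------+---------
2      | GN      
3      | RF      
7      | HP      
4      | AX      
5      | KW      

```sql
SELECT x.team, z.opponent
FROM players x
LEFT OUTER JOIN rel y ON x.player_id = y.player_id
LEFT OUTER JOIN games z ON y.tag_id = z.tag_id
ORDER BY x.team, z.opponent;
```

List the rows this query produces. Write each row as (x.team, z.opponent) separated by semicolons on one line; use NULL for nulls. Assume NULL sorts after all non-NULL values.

(BQ, NULL); (DM, GN); (DM, KW); (JV, NULL); (OC, NULL); (SG, GN); (SG, KW)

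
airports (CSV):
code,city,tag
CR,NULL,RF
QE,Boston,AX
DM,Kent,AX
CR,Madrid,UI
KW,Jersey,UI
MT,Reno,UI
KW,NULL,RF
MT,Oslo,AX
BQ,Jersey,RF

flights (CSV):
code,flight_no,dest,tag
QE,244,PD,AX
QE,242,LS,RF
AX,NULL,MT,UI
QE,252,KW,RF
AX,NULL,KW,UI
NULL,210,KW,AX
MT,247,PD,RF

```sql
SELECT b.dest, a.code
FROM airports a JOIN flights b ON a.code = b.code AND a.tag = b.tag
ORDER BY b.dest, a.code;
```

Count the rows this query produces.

INNER JOIN keeps only pairs where the ON condition holds.
Matching on a.code = b.code AND a.tag = b.tag. A NULL in a compared column never satisfies the condition.
Matched pairs: 1.
Total: 1 rows.

1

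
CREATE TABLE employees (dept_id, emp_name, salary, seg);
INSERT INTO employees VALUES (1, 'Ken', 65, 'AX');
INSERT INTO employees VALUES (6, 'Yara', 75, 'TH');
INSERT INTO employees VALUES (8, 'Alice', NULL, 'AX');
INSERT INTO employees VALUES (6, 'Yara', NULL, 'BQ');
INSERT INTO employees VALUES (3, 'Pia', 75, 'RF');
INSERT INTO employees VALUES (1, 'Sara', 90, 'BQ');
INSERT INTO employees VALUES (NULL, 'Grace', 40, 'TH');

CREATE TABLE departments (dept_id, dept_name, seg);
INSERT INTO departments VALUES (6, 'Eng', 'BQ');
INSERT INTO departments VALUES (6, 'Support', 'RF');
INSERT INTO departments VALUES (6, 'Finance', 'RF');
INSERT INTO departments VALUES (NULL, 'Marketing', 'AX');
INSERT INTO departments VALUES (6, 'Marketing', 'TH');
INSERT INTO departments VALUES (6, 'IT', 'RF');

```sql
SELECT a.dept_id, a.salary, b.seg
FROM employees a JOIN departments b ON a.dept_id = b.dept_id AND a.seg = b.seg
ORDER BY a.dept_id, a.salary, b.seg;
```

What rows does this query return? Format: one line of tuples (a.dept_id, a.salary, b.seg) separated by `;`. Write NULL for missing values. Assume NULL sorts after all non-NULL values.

(6, 75, TH); (6, NULL, BQ)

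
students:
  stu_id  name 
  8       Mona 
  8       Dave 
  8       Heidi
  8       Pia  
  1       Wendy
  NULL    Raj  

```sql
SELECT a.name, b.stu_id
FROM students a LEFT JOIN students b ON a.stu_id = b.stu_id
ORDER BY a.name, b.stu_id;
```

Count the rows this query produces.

18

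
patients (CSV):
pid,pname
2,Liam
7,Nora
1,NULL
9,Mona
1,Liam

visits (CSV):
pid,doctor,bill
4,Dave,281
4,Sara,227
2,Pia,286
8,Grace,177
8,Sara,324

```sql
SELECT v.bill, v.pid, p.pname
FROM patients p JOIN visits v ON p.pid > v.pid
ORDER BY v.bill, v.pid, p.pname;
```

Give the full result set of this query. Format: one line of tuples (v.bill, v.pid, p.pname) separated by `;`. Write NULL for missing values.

(177, 8, Mona); (227, 4, Mona); (227, 4, Nora); (281, 4, Mona); (281, 4, Nora); (286, 2, Mona); (286, 2, Nora); (324, 8, Mona)

INNER JOIN keeps only pairs where the ON condition holds.
Matching on p.pid > v.pid.
- p row (pid=2): no match → dropped.
- p row (pid=7): matches 3 v row(s) → 3 output row(s).
- p row (pid=1): no match → dropped.
- p row (pid=9): matches 5 v row(s) → 5 output row(s).
- p row (pid=1): no match → dropped.
After projecting and ordering:
v.bill | v.pid | p.pname
177 | 8 | Mona
227 | 4 | Mona
227 | 4 | Nora
281 | 4 | Mona
281 | 4 | Nora
286 | 2 | Mona
286 | 2 | Nora
324 | 8 | Mona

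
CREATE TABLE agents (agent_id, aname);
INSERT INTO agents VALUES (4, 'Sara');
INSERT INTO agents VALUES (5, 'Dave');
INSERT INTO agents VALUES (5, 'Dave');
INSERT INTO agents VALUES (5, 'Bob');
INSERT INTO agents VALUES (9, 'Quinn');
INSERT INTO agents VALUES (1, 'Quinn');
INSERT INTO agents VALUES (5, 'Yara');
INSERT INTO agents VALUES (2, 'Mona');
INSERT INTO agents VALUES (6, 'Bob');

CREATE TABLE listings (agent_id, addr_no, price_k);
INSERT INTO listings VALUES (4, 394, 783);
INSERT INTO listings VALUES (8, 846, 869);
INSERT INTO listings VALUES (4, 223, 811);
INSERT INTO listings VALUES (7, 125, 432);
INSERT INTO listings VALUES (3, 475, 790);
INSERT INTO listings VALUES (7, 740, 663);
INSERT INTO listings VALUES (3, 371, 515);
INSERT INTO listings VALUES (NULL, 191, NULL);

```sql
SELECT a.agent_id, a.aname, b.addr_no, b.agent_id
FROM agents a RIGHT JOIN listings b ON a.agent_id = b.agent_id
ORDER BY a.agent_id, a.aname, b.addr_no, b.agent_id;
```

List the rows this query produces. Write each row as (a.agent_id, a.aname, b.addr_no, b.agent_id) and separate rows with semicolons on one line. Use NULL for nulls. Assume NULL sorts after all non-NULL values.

(4, Sara, 223, 4); (4, Sara, 394, 4); (NULL, NULL, 125, 7); (NULL, NULL, 191, NULL); (NULL, NULL, 371, 3); (NULL, NULL, 475, 3); (NULL, NULL, 740, 7); (NULL, NULL, 846, 8)

RIGHT JOIN keeps every row from `listings`; unmatched rows get NULL for `agents`'s columns.
Matching on a.agent_id = b.agent_id. A NULL in a compared column never satisfies the condition.
- a (agent_id=4) pairs with 2 row(s) of b.
- a (agent_id=5) has no partner in b.
- a (agent_id=5) has no partner in b.
- a (agent_id=5) has no partner in b.
- a (agent_id=9) has no partner in b.
- a (agent_id=1) has no partner in b.
- a (agent_id=5) has no partner in b.
- a (agent_id=2) has no partner in b.
- a (agent_id=6) has no partner in b.
- 6 b row(s) had no a match → kept, a columns NULL.
After projecting and ordering:
a.agent_id | a.aname | b.addr_no | b.agent_id
4 | Sara | 223 | 4
4 | Sara | 394 | 4
NULL | NULL | 125 | 7
NULL | NULL | 191 | NULL
NULL | NULL | 371 | 3
NULL | NULL | 475 | 3
NULL | NULL | 740 | 7
NULL | NULL | 846 | 8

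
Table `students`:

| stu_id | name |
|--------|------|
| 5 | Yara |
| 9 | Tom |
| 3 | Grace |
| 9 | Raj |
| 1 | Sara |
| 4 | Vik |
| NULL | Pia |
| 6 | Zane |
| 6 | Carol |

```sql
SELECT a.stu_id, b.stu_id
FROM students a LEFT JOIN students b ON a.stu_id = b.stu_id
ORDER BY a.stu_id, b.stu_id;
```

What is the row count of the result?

13

LEFT JOIN keeps every row from `students a`; unmatched rows get NULL for `students b`'s columns.
Matching on a.stu_id = b.stu_id. A NULL in a compared column never satisfies the condition.
- a[0] stu_id=5 → 1 match(es) in b → 1 row(s).
- a[1] stu_id=9 → 2 match(es) in b → 2 row(s).
- a[2] stu_id=3 → 1 match(es) in b → 1 row(s).
- a[3] stu_id=9 → 2 match(es) in b → 2 row(s).
- a[4] stu_id=1 → 1 match(es) in b → 1 row(s).
- a[5] stu_id=4 → 1 match(es) in b → 1 row(s).
- a[6] stu_id=NULL → no match; kept with NULLs on the b side.
- a[7] stu_id=6 → 2 match(es) in b → 2 row(s).
- a[8] stu_id=6 → 2 match(es) in b → 2 row(s).
Total: 12 matched + 1 padded = 13 rows.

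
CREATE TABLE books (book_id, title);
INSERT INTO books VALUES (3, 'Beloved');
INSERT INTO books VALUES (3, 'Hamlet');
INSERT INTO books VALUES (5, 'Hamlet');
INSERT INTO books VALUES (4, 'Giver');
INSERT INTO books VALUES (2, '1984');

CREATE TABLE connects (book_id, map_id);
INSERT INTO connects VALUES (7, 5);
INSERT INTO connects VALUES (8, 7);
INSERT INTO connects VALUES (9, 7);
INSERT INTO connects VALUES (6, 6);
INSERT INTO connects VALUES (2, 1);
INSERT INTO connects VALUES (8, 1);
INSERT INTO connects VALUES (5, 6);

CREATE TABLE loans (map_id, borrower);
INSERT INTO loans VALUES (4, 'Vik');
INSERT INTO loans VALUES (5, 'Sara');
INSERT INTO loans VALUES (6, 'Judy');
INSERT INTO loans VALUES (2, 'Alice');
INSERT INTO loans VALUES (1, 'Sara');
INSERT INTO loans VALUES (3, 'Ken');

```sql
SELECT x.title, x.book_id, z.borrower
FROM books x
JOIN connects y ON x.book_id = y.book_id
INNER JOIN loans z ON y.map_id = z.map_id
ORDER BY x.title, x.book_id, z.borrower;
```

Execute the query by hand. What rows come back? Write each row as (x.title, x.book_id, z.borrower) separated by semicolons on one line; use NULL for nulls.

(1984, 2, Sara); (Hamlet, 5, Judy)

Joins associate left-to-right: books INNER JOIN connects on book_id gives 2 intermediate row(s).
Then INNER JOIN `loans z` on map_id: keep only rows whose y.map_id appears in z.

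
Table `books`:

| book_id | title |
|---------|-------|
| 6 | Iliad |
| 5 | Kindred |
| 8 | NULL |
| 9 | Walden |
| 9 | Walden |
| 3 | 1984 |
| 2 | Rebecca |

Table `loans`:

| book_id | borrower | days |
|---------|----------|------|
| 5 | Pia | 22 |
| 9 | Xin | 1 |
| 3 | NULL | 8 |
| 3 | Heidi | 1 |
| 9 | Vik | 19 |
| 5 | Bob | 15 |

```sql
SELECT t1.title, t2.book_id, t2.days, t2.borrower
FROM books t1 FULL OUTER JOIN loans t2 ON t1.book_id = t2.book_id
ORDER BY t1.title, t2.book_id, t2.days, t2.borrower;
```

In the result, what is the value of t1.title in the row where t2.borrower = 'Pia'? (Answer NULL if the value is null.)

Kindred

FULL OUTER JOIN keeps every row from both sides; unmatched rows get NULL for the other side's columns.
Matching on t1.book_id = t2.book_id.
- t1 (book_id=6) has no partner → padded with NULL.
- t1 (book_id=5) pairs with 2 row(s) of t2.
- t1 (book_id=8) has no partner → padded with NULL.
- t1 (book_id=9) pairs with 2 row(s) of t2.
- t1 (book_id=9) pairs with 2 row(s) of t2.
- t1 (book_id=3) pairs with 2 row(s) of t2.
- t1 (book_id=2) has no partner → padded with NULL.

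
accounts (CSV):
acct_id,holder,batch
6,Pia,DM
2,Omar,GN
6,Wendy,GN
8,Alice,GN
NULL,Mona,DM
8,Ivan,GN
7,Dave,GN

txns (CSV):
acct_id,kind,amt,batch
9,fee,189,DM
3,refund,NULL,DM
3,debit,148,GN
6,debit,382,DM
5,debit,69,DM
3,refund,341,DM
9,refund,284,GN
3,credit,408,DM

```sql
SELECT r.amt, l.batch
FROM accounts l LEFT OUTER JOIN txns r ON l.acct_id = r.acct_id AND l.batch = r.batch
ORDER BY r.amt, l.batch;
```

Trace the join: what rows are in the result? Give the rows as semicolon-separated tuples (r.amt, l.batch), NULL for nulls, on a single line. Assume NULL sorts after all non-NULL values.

LEFT JOIN keeps every row from `accounts`; unmatched rows get NULL for `txns`'s columns.
Matching on l.acct_id = r.acct_id AND l.batch = r.batch. A NULL in a compared column never satisfies the condition.
Matched pairs: 1; unmatched l rows kept: 6.

(382, DM); (NULL, DM); (NULL, GN); (NULL, GN); (NULL, GN); (NULL, GN); (NULL, GN)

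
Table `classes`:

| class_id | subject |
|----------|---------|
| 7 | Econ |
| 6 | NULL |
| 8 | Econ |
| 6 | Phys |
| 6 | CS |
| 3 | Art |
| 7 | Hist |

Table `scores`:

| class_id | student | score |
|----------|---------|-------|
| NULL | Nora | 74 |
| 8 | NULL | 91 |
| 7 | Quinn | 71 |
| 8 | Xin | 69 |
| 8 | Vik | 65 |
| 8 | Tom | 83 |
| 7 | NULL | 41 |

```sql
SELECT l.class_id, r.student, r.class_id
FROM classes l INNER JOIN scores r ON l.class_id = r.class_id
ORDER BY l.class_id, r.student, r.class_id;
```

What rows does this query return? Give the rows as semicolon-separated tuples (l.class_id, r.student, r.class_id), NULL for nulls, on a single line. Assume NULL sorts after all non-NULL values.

INNER JOIN keeps only pairs where the ON condition holds.
Matching on l.class_id = r.class_id. A NULL in a compared column never satisfies the condition.
- l (class_id=7) pairs with 2 row(s) of r.
- l (class_id=6) has no partner → excluded.
- l (class_id=8) pairs with 4 row(s) of r.
- l (class_id=6) has no partner → excluded.
- l (class_id=6) has no partner → excluded.
- l (class_id=3) has no partner → excluded.
- l (class_id=7) pairs with 2 row(s) of r.
After projecting and ordering:
l.class_id | r.student | r.class_id
7 | Quinn | 7
7 | Quinn | 7
7 | NULL | 7
7 | NULL | 7
8 | Tom | 8
8 | Vik | 8
8 | Xin | 8
8 | NULL | 8

(7, Quinn, 7); (7, Quinn, 7); (7, NULL, 7); (7, NULL, 7); (8, Tom, 8); (8, Vik, 8); (8, Xin, 8); (8, NULL, 8)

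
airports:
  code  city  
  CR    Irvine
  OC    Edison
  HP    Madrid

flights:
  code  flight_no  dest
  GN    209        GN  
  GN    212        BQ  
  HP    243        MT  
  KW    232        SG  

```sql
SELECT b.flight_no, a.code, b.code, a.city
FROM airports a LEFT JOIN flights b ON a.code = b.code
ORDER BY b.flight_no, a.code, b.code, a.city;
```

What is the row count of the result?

3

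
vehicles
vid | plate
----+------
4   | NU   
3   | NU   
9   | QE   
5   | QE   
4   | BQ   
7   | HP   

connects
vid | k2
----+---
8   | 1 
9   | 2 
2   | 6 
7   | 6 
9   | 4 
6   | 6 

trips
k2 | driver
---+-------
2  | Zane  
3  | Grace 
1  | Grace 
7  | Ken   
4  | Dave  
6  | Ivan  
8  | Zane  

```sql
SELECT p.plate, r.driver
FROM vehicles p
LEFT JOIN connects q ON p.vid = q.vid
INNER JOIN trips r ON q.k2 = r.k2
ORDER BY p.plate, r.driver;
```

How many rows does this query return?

3

Evaluate left to right. First `vehicles p LEFT JOIN connects q` on vid: 7 row(s).
Then INNER JOIN `trips r` on k2: keep only rows whose q.k2 appears in r.
Result: 3 row(s).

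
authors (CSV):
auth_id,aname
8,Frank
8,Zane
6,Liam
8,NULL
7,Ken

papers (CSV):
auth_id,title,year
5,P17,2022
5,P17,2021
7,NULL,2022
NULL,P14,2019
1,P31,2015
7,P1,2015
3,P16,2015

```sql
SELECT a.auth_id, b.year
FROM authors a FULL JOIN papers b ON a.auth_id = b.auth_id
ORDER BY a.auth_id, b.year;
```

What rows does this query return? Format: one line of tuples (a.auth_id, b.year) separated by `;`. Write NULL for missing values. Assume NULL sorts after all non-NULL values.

(6, NULL); (7, 2015); (7, 2022); (8, NULL); (8, NULL); (8, NULL); (NULL, 2015); (NULL, 2015); (NULL, 2019); (NULL, 2021); (NULL, 2022)

FULL OUTER JOIN keeps every row from both sides; unmatched rows get NULL for the other side's columns.
Matching on a.auth_id = b.auth_id. A NULL in a compared column never satisfies the condition.
- a[0] auth_id=8 → no match; kept with NULLs on the b side.
- a[1] auth_id=8 → no match; kept with NULLs on the b side.
- a[2] auth_id=6 → no match; kept with NULLs on the b side.
- a[3] auth_id=8 → no match; kept with NULLs on the b side.
- a[4] auth_id=7 → 2 match(es) in b → 2 row(s).
- 5 row(s) from b found no a partner → padded with NULL.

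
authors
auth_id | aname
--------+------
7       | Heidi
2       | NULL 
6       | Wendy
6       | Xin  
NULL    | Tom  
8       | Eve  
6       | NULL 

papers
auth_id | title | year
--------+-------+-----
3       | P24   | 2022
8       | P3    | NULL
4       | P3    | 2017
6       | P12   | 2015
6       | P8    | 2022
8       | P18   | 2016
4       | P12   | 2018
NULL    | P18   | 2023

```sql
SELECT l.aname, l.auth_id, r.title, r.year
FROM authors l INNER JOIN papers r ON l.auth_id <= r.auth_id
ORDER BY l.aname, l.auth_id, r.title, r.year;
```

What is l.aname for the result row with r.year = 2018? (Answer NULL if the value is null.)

NULL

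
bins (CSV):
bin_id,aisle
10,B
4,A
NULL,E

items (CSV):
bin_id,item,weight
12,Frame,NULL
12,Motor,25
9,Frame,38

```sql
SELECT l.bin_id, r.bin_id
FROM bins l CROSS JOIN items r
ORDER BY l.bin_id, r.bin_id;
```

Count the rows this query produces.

CROSS JOIN pairs every row of `bins` with every row of `items`: 3 × 3 = 9 rows.

9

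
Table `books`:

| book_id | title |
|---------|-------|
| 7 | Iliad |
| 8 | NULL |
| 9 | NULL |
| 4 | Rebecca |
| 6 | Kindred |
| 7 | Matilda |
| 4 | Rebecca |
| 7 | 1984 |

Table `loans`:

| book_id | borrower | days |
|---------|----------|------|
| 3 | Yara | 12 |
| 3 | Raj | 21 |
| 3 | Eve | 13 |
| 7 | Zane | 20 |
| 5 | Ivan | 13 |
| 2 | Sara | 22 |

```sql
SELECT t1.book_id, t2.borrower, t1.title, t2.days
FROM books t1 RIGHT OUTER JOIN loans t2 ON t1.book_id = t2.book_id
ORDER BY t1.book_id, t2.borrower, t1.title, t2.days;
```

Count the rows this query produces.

RIGHT JOIN keeps every row from `loans`; unmatched rows get NULL for `books`'s columns.
Matching on t1.book_id = t2.book_id.
- t1 row (book_id=7): matches 1 t2 row(s) → 1 output row(s).
- t1 row (book_id=8): no match.
- t1 row (book_id=9): no match.
- t1 row (book_id=4): no match.
- t1 row (book_id=6): no match.
- t1 row (book_id=7): matches 1 t2 row(s) → 1 output row(s).
- t1 row (book_id=4): no match.
- t1 row (book_id=7): matches 1 t2 row(s) → 1 output row(s).
- plus 5 unmatched t2 row(s), each kept with NULL t1 columns.
Total: 3 matched + 5 padded = 8 rows.

8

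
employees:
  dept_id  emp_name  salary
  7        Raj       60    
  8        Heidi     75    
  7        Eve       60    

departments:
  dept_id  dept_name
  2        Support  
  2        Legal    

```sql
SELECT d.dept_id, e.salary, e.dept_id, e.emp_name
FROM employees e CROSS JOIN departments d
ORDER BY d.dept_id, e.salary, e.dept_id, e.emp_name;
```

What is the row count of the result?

CROSS JOIN pairs every row of `employees` with every row of `departments`: 3 × 2 = 6 rows.

6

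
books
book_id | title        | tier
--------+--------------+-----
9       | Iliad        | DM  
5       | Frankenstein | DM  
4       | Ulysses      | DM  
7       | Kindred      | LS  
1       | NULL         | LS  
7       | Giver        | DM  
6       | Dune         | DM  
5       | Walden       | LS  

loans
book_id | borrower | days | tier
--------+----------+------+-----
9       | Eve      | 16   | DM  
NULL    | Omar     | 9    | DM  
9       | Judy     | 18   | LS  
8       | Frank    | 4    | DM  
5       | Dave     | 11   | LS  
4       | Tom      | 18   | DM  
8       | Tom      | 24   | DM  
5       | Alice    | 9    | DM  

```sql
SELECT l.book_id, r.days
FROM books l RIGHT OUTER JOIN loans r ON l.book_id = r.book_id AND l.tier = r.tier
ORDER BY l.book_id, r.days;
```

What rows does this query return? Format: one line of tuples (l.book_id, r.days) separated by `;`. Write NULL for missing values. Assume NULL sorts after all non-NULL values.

(4, 18); (5, 9); (5, 11); (9, 16); (NULL, 4); (NULL, 9); (NULL, 18); (NULL, 24)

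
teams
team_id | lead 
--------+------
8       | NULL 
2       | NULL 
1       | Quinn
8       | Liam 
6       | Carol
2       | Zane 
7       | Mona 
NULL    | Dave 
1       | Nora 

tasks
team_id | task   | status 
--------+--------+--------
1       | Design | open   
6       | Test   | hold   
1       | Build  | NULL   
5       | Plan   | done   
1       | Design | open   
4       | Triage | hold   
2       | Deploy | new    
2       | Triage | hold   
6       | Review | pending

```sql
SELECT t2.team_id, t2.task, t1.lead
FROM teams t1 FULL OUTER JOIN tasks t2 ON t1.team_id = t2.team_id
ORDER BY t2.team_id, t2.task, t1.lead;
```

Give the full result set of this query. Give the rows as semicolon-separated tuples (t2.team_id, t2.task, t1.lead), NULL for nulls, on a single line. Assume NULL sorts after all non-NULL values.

FULL OUTER JOIN keeps every row from both sides; unmatched rows get NULL for the other side's columns.
Matching on t1.team_id = t2.team_id. A NULL in a compared column never satisfies the condition.
- team_id=8: no t2 row matches, row kept with t2 columns NULL.
- team_id=2: 2 matching t2 row(s), so 2 row(s) emitted.
- team_id=1: 3 matching t2 row(s), so 3 row(s) emitted.
- team_id=8: no t2 row matches, row kept with t2 columns NULL.
- team_id=6: 2 matching t2 row(s), so 2 row(s) emitted.
- team_id=2: 2 matching t2 row(s), so 2 row(s) emitted.
- team_id=7: no t2 row matches, row kept with t2 columns NULL.
- team_id=NULL: no t2 row matches, row kept with t2 columns NULL.
- team_id=1: 3 matching t2 row(s), so 3 row(s) emitted.
- 2 t2 row(s) had no t1 match → kept, t1 columns NULL.

(1, Build, Nora); (1, Build, Quinn); (1, Design, Nora); (1, Design, Nora); (1, Design, Quinn); (1, Design, Quinn); (2, Deploy, Zane); (2, Deploy, NULL); (2, Triage, Zane); (2, Triage, NULL); (4, Triage, NULL); (5, Plan, NULL); (6, Review, Carol); (6, Test, Carol); (NULL, NULL, Dave); (NULL, NULL, Liam); (NULL, NULL, Mona); (NULL, NULL, NULL)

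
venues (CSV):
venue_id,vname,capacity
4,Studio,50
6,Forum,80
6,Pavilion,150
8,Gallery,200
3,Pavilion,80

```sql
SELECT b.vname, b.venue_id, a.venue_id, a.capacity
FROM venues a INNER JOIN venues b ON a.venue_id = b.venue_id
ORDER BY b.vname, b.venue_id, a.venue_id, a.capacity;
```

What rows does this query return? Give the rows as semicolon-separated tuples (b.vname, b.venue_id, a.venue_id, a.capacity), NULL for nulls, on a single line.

INNER JOIN keeps only pairs where the ON condition holds.
Matching on a.venue_id = b.venue_id.
- venue_id=4: 1 matching b row(s), so 1 row(s) emitted.
- venue_id=6: 2 matching b row(s), so 2 row(s) emitted.
- venue_id=6: 2 matching b row(s), so 2 row(s) emitted.
- venue_id=8: 1 matching b row(s), so 1 row(s) emitted.
- venue_id=3: 1 matching b row(s), so 1 row(s) emitted.
After projecting and ordering:
b.vname | b.venue_id | a.venue_id | a.capacity
Forum | 6 | 6 | 80
Forum | 6 | 6 | 150
Gallery | 8 | 8 | 200
Pavilion | 3 | 3 | 80
Pavilion | 6 | 6 | 80
Pavilion | 6 | 6 | 150
Studio | 4 | 4 | 50

(Forum, 6, 6, 80); (Forum, 6, 6, 150); (Gallery, 8, 8, 200); (Pavilion, 3, 3, 80); (Pavilion, 6, 6, 80); (Pavilion, 6, 6, 150); (Studio, 4, 4, 50)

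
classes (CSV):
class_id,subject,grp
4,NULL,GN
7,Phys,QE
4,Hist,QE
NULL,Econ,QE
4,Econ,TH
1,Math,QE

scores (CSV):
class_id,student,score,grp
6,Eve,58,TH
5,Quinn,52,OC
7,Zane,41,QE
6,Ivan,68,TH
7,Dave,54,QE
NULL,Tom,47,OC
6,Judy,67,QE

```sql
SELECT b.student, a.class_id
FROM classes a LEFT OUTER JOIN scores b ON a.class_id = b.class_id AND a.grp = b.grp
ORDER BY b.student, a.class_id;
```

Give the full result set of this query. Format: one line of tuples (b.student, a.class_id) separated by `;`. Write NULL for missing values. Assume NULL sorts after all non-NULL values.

(Dave, 7); (Zane, 7); (NULL, 1); (NULL, 4); (NULL, 4); (NULL, 4); (NULL, NULL)

LEFT JOIN keeps every row from `classes`; unmatched rows get NULL for `scores`'s columns.
Matching on a.class_id = b.class_id AND a.grp = b.grp. A NULL in a compared column never satisfies the condition.
- a (class_id=4, grp=GN) has no partner → padded with NULL.
- a (class_id=7, grp=QE) pairs with 2 row(s) of b.
- a (class_id=4, grp=QE) has no partner → padded with NULL.
- a (class_id=NULL, grp=QE) has no partner → padded with NULL.
- a (class_id=4, grp=TH) has no partner → padded with NULL.
- a (class_id=1, grp=QE) has no partner → padded with NULL.
After projecting and ordering:
b.student | a.class_id
Dave | 7
Zane | 7
NULL | 1
NULL | 4
NULL | 4
NULL | 4
NULL | NULL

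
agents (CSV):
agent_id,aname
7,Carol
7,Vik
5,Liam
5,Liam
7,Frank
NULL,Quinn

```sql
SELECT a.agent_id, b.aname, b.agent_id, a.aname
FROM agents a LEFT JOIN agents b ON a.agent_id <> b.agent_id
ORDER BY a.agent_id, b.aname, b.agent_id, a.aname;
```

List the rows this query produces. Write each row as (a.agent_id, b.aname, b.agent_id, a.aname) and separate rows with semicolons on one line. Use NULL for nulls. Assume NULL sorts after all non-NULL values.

(5, Carol, 7, Liam); (5, Carol, 7, Liam); (5, Frank, 7, Liam); (5, Frank, 7, Liam); (5, Vik, 7, Liam); (5, Vik, 7, Liam); (7, Liam, 5, Carol); (7, Liam, 5, Carol); (7, Liam, 5, Frank); (7, Liam, 5, Frank); (7, Liam, 5, Vik); (7, Liam, 5, Vik); (NULL, NULL, NULL, Quinn)

LEFT JOIN keeps every row from `agents a`; unmatched rows get NULL for `agents b`'s columns.
Matching on a.agent_id <> b.agent_id. A NULL in a compared column never satisfies the condition.
Matched pairs: 12; unmatched a rows kept: 1.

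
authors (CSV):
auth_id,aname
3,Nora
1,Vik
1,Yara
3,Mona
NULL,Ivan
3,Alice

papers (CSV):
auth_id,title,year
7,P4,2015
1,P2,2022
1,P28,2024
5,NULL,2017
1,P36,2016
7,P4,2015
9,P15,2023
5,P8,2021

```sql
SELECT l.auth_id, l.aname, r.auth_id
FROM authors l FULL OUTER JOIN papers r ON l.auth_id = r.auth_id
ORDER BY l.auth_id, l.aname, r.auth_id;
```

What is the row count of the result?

15

FULL OUTER JOIN keeps every row from both sides; unmatched rows get NULL for the other side's columns.
Matching on l.auth_id = r.auth_id. A NULL in a compared column never satisfies the condition.
Matched pairs: 6; unmatched l rows kept: 4; unmatched r rows kept: 5.
Total: 6 matched + 9 padded = 15 rows.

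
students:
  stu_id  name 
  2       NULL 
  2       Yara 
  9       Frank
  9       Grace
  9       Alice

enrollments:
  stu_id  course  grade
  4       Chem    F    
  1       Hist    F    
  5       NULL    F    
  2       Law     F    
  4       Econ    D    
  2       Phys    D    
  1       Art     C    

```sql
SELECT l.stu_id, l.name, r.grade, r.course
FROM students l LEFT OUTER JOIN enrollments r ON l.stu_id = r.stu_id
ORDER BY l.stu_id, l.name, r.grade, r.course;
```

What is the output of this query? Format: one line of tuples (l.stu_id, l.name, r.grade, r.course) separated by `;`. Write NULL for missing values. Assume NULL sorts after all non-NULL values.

(2, Yara, D, Phys); (2, Yara, F, Law); (2, NULL, D, Phys); (2, NULL, F, Law); (9, Alice, NULL, NULL); (9, Frank, NULL, NULL); (9, Grace, NULL, NULL)

LEFT JOIN keeps every row from `students`; unmatched rows get NULL for `enrollments`'s columns.
Matching on l.stu_id = r.stu_id.
- l (stu_id=2) pairs with 2 row(s) of r.
- l (stu_id=2) pairs with 2 row(s) of r.
- l (stu_id=9) has no partner → padded with NULL.
- l (stu_id=9) has no partner → padded with NULL.
- l (stu_id=9) has no partner → padded with NULL.
After projecting and ordering:
l.stu_id | l.name | r.grade | r.course
2 | Yara | D | Phys
2 | Yara | F | Law
2 | NULL | D | Phys
2 | NULL | F | Law
9 | Alice | NULL | NULL
9 | Frank | NULL | NULL
9 | Grace | NULL | NULL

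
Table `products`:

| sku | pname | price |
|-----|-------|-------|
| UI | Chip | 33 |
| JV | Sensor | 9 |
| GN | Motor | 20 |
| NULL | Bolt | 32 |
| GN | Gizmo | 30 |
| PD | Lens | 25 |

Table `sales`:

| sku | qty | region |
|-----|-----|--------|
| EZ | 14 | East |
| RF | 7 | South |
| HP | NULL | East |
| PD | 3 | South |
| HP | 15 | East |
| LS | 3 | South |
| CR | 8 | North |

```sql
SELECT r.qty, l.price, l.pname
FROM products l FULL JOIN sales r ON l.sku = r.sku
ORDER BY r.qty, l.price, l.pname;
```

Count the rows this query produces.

FULL OUTER JOIN keeps every row from both sides; unmatched rows get NULL for the other side's columns.
Matching on l.sku = r.sku. A NULL in a compared column never satisfies the condition.
- sku=UI: no r row matches, row kept with r columns NULL.
- sku=JV: no r row matches, row kept with r columns NULL.
- sku=GN: no r row matches, row kept with r columns NULL.
- sku=NULL: no r row matches, row kept with r columns NULL.
- sku=GN: no r row matches, row kept with r columns NULL.
- sku=PD: 1 matching r row(s), so 1 row(s) emitted.
- plus 6 unmatched r row(s), each kept with NULL l columns.
Total: 1 matched + 11 padded = 12 rows.

12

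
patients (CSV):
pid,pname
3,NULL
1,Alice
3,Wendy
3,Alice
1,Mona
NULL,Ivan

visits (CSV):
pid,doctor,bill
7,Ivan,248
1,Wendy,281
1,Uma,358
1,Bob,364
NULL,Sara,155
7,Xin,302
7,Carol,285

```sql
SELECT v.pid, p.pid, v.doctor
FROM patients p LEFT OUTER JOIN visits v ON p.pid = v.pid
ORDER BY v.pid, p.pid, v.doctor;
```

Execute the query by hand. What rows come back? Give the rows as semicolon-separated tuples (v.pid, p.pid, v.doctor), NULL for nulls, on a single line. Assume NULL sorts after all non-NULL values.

LEFT JOIN keeps every row from `patients`; unmatched rows get NULL for `visits`'s columns.
Matching on p.pid = v.pid. A NULL in a compared column never satisfies the condition.
- p[0] pid=3 → no match; kept with NULLs on the v side.
- p[1] pid=1 → 3 match(es) in v → 3 row(s).
- p[2] pid=3 → no match; kept with NULLs on the v side.
- p[3] pid=3 → no match; kept with NULLs on the v side.
- p[4] pid=1 → 3 match(es) in v → 3 row(s).
- p[5] pid=NULL → no match; kept with NULLs on the v side.
After projecting and ordering:
v.pid | p.pid | v.doctor
1 | 1 | Bob
1 | 1 | Bob
1 | 1 | Uma
1 | 1 | Uma
1 | 1 | Wendy
1 | 1 | Wendy
NULL | 3 | NULL
NULL | 3 | NULL
NULL | 3 | NULL
NULL | NULL | NULL

(1, 1, Bob); (1, 1, Bob); (1, 1, Uma); (1, 1, Uma); (1, 1, Wendy); (1, 1, Wendy); (NULL, 3, NULL); (NULL, 3, NULL); (NULL, 3, NULL); (NULL, NULL, NULL)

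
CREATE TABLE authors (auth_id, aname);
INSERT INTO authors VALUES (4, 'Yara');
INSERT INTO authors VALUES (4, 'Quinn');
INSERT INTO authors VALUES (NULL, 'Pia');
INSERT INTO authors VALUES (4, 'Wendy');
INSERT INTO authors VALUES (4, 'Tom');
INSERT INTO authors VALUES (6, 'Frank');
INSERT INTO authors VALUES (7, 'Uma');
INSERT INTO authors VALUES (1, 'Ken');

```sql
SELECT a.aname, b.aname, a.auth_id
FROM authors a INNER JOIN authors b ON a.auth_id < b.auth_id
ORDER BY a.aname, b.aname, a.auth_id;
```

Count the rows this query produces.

15

INNER JOIN keeps only pairs where the ON condition holds.
Matching on a.auth_id < b.auth_id. A NULL in a compared column never satisfies the condition.
Matched pairs: 15.
Total: 15 rows.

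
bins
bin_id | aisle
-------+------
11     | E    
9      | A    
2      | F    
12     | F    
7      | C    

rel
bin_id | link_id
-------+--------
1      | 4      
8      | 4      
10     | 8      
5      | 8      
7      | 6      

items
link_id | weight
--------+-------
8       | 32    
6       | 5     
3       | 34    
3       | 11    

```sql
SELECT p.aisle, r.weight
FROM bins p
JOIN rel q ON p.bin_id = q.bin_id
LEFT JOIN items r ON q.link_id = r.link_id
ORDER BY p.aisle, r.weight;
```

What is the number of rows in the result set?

1

Evaluate left to right. First `bins p INNER JOIN rel q` on bin_id: 1 row(s).
Then LEFT JOIN `items r` on link_id: each of those 1 rows is kept; rows whose q.link_id has no match in r get NULL for r's columns.
Result: 1 row(s).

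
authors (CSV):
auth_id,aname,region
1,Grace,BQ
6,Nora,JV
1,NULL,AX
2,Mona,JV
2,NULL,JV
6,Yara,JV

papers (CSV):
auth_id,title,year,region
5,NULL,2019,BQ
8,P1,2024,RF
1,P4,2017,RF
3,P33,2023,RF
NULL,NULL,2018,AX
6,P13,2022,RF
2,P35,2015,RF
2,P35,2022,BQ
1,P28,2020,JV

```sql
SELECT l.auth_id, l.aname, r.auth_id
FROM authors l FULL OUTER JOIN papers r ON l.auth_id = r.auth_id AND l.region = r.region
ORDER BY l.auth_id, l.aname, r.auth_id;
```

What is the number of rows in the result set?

FULL OUTER JOIN keeps every row from both sides; unmatched rows get NULL for the other side's columns.
Matching on l.auth_id = r.auth_id AND l.region = r.region. A NULL in a compared column never satisfies the condition.
- l (auth_id=1, region=BQ) has no partner → padded with NULL.
- l (auth_id=6, region=JV) has no partner → padded with NULL.
- l (auth_id=1, region=AX) has no partner → padded with NULL.
- l (auth_id=2, region=JV) has no partner → padded with NULL.
- l (auth_id=2, region=JV) has no partner → padded with NULL.
- l (auth_id=6, region=JV) has no partner → padded with NULL.
- 9 row(s) from r found no l partner → padded with NULL.
Total: 0 matched + 15 padded = 15 rows.

15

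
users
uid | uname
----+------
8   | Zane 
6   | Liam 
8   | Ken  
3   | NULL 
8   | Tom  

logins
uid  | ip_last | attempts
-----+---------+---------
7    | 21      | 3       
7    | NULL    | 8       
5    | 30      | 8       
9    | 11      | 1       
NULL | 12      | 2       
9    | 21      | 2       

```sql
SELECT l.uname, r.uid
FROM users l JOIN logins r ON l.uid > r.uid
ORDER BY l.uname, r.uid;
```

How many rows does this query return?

10

INNER JOIN keeps only pairs where the ON condition holds.
Matching on l.uid > r.uid. A NULL in a compared column never satisfies the condition.
- l row (uid=8): matches 3 r row(s) → 3 output row(s).
- l row (uid=6): matches 1 r row(s) → 1 output row(s).
- l row (uid=8): matches 3 r row(s) → 3 output row(s).
- l row (uid=3): no match → dropped.
- l row (uid=8): matches 3 r row(s) → 3 output row(s).
Total: 10 rows.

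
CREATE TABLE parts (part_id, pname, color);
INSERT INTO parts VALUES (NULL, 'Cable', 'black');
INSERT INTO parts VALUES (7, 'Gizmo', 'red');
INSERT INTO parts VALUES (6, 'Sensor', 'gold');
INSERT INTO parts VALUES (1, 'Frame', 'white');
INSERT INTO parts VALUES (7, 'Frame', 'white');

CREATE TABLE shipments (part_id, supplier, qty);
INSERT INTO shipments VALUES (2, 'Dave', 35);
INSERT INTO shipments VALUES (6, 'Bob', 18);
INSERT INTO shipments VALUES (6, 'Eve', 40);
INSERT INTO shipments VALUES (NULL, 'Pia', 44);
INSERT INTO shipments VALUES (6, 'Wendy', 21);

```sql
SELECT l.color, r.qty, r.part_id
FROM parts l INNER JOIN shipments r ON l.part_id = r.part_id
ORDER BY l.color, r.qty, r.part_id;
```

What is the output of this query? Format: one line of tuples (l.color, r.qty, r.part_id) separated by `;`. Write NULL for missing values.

(gold, 18, 6); (gold, 21, 6); (gold, 40, 6)

INNER JOIN keeps only pairs where the ON condition holds.
Matching on l.part_id = r.part_id. A NULL in a compared column never satisfies the condition.
- l[0] part_id=NULL → no match; dropped.
- l[1] part_id=7 → no match; dropped.
- l[2] part_id=6 → 3 match(es) in r → 3 row(s).
- l[3] part_id=1 → no match; dropped.
- l[4] part_id=7 → no match; dropped.
After projecting and ordering:
l.color | r.qty | r.part_id
gold | 18 | 6
gold | 21 | 6
gold | 40 | 6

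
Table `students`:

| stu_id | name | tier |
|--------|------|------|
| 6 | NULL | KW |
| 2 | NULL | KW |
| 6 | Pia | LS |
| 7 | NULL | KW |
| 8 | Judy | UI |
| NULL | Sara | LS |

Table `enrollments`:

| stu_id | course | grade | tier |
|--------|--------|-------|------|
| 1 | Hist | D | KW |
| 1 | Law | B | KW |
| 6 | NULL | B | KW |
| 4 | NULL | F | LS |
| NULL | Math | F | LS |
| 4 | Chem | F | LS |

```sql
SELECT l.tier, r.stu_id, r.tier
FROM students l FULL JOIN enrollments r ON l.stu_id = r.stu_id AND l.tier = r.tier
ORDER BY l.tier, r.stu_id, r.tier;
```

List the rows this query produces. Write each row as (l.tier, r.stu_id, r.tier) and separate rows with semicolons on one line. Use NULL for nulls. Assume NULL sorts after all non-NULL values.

FULL OUTER JOIN keeps every row from both sides; unmatched rows get NULL for the other side's columns.
Matching on l.stu_id = r.stu_id AND l.tier = r.tier. A NULL in a compared column never satisfies the condition.
Matched pairs: 1; unmatched l rows kept: 5; unmatched r rows kept: 5.

(KW, 6, KW); (KW, NULL, NULL); (KW, NULL, NULL); (LS, NULL, NULL); (LS, NULL, NULL); (UI, NULL, NULL); (NULL, 1, KW); (NULL, 1, KW); (NULL, 4, LS); (NULL, 4, LS); (NULL, NULL, LS)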